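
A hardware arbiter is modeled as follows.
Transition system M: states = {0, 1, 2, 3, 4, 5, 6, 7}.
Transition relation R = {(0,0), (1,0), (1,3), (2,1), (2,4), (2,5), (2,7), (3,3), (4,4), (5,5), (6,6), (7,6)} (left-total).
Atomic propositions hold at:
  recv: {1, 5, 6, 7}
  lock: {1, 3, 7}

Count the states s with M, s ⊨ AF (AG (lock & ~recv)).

Sat(~recv) = {0, 2, 3, 4}
Sat(lock & ~recv) = {3}
AG (lock & ~recv): greatest fixpoint, start Z0 = {3}, keep only states in Sat with every successor in Z. Already a fixed point.
Sat(AG (lock & ~recv)) = {3}
AF (AG (lock & ~recv)): least fixpoint, start Z0 = {3}, add states with every successor in Z. Already a fixed point.
Sat(AF (AG (lock & ~recv))) = {3}
|Sat(AF (AG (lock & ~recv)))| = |{3}| = 1.

1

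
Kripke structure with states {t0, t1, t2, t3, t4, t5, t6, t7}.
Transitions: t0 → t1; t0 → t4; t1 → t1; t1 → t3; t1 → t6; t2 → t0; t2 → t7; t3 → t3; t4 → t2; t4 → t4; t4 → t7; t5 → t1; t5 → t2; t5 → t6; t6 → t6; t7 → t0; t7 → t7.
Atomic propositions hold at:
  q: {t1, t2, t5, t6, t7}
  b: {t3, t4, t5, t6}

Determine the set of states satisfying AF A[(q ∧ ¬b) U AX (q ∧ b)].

{t6}

Sat(¬b) = {t0, t1, t2, t7}
Sat(q ∧ ¬b) = {t1, t2, t7}
Sat(q ∧ b) = {t5, t6}
Sat(AX (q ∧ b)) = {s : every successor in {t5, t6}} = {t6}
A[(q ∧ ¬b) U AX (q ∧ b)]: least fixpoint, start Z0 = Sat(AX (q ∧ b)) = {t6}, add states in Sat(q ∧ ¬b) with every successor in Z. Already a fixed point.
Sat(A[(q ∧ ¬b) U AX (q ∧ b)]) = {t6}
AF A[(q ∧ ¬b) U AX (q ∧ b)]: least fixpoint, start Z0 = {t6}, add states with every successor in Z. Already a fixed point.
Sat(AF A[(q ∧ ¬b) U AX (q ∧ b)]) = {t6}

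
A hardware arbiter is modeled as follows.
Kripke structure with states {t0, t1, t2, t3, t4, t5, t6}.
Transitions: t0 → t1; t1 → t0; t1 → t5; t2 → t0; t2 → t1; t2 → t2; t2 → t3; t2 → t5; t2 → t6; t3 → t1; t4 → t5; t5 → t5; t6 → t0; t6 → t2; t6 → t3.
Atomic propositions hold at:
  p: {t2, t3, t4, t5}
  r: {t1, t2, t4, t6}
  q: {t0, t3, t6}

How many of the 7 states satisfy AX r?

Sat(AX r) = {s : every successor in {t1, t2, t4, t6}} = {t0, t3}
|Sat(AX r)| = |{t0, t3}| = 2.

2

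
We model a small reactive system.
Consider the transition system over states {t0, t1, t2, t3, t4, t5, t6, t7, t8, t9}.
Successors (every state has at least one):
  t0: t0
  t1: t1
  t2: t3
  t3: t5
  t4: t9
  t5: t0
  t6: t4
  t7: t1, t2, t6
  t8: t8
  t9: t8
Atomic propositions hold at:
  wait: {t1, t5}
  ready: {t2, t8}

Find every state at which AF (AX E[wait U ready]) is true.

{t4, t6, t8, t9}

E[wait U ready]: least fixpoint, start Z0 = Sat(ready) = {t2, t8}, add states in Sat(wait) with some successor in Z. Already a fixed point.
Sat(E[wait U ready]) = {t2, t8}
Sat(AX E[wait U ready]) = {s : every successor in {t2, t8}} = {t8, t9}
AF (AX E[wait U ready]): least fixpoint, start Z0 = {t8, t9}, add states with every successor in Z. Z1 = {t4, t8, t9}; Z2 = {t4, t6, t8, t9}; fixed.
Sat(AF (AX E[wait U ready])) = {t4, t6, t8, t9}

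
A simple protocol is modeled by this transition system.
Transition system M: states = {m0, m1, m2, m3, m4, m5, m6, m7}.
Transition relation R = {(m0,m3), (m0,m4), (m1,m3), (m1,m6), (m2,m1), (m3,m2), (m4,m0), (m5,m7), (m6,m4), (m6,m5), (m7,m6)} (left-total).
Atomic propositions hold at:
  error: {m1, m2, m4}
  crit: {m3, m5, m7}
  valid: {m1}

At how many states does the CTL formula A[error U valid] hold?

A[error U valid]: least fixpoint, start Z0 = Sat(valid) = {m1}, add states in Sat(error) with every successor in Z. Z1 = {m1, m2}; fixed.
Sat(A[error U valid]) = {m1, m2}
|Sat(A[error U valid])| = |{m1, m2}| = 2.

2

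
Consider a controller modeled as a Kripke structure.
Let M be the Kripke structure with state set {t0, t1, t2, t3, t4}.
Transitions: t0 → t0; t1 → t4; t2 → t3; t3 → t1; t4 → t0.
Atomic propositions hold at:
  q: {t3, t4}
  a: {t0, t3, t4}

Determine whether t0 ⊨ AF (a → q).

No

Sat(a → q) = {t1, t2, t3, t4}
AF (a → q): least fixpoint, start Z0 = {t1, t2, t3, t4}, add states with every successor in Z. Already a fixed point.
Sat(AF (a → q)) = {t1, t2, t3, t4}
t0 ∉ Sat(AF (a → q)) = {t1, t2, t3, t4}, so the formula does not hold at t0.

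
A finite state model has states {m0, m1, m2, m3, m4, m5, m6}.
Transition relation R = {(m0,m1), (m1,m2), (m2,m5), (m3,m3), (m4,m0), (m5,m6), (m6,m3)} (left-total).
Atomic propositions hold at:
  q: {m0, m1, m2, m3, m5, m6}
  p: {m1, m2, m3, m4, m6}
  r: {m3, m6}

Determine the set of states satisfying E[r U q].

E[r U q]: least fixpoint, start Z0 = Sat(q) = {m0, m1, m2, m3, m5, m6}, add states in Sat(r) with some successor in Z. Already a fixed point.
Sat(E[r U q]) = {m0, m1, m2, m3, m5, m6}

{m0, m1, m2, m3, m5, m6}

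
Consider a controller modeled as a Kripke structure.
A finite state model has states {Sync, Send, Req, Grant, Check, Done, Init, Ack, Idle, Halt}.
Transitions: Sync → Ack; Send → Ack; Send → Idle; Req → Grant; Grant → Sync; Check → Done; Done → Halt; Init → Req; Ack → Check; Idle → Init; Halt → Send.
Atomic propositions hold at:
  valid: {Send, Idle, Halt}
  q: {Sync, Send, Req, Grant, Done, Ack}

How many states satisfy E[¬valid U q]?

8

Sat(¬valid) = {Sync, Req, Grant, Check, Done, Init, Ack}
E[¬valid U q]: least fixpoint, start Z0 = Sat(q) = {Sync, Send, Req, Grant, Done, Ack}, add states in Sat(¬valid) with some successor in Z. Z1 = {Sync, Send, Req, Grant, Check, Done, Init, Ack}; fixed.
Sat(E[¬valid U q]) = {Sync, Send, Req, Grant, Check, Done, Init, Ack}
|Sat(E[¬valid U q])| = |{Sync, Send, Req, Grant, Check, Done, Init, Ack}| = 8.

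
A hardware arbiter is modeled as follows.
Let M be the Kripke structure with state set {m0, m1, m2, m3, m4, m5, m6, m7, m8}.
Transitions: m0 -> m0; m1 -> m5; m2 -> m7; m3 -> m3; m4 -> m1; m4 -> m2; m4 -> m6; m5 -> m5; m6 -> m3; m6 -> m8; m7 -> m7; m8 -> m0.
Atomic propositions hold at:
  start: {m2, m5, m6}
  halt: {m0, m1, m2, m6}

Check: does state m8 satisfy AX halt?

Sat(AX halt) = {s : every successor in {m0, m1, m2, m6}} = {m0, m4, m8}
m8 ∈ Sat(AX halt) = {m0, m4, m8}, so the formula holds at m8.

Yes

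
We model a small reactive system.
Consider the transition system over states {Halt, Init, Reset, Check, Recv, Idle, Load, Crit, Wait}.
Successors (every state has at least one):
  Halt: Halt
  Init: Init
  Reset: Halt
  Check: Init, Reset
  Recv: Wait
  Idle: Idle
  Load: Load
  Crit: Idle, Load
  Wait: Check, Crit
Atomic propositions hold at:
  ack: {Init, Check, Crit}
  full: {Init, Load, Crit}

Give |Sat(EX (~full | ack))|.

Sat(~full) = {Halt, Reset, Check, Recv, Idle, Wait}
Sat(~full | ack) = {Halt, Init, Reset, Check, Recv, Idle, Crit, Wait}
Sat(EX (~full | ack)) = {s : some successor in {Halt, Init, Reset, Check, Recv, Idle, Crit, Wait}} = {Halt, Init, Reset, Check, Recv, Idle, Crit, Wait}
|Sat(EX (~full | ack))| = |{Halt, Init, Reset, Check, Recv, Idle, Crit, Wait}| = 8.

8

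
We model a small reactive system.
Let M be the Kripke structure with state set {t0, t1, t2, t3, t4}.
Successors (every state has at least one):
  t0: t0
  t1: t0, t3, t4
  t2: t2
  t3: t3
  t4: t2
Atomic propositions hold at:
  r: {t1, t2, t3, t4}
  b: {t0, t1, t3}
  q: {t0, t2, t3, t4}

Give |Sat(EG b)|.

3

EG b: greatest fixpoint, start Z0 = {t0, t1, t3}, keep only states in Sat with some successor in Z. Already a fixed point.
Sat(EG b) = {t0, t1, t3}
|Sat(EG b)| = |{t0, t1, t3}| = 3.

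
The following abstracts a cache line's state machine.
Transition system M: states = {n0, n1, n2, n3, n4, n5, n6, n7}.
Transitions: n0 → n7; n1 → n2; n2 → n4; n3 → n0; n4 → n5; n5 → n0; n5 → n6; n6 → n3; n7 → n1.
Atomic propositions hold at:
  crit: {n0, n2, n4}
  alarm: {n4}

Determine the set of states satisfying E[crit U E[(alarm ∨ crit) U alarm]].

{n2, n4}

Sat(alarm ∨ crit) = {n0, n2, n4}
E[(alarm ∨ crit) U alarm]: least fixpoint, start Z0 = Sat(alarm) = {n4}, add states in Sat(alarm ∨ crit) with some successor in Z. Z1 = {n2, n4}; fixed.
Sat(E[(alarm ∨ crit) U alarm]) = {n2, n4}
E[crit U E[(alarm ∨ crit) U alarm]]: least fixpoint, start Z0 = Sat(E[(alarm ∨ crit) U alarm]) = {n2, n4}, add states in Sat(crit) with some successor in Z. Already a fixed point.
Sat(E[crit U E[(alarm ∨ crit) U alarm]]) = {n2, n4}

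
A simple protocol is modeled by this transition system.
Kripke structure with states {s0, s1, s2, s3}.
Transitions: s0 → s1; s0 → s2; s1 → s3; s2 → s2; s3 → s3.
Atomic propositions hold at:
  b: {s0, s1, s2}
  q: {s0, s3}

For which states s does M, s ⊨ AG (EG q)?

EG q: greatest fixpoint, start Z0 = {s0, s3}, keep only states in Sat with some successor in Z. Z1 = {s3}; fixed.
Sat(EG q) = {s3}
AG (EG q): greatest fixpoint, start Z0 = {s3}, keep only states in Sat with every successor in Z. Already a fixed point.
Sat(AG (EG q)) = {s3}

{s3}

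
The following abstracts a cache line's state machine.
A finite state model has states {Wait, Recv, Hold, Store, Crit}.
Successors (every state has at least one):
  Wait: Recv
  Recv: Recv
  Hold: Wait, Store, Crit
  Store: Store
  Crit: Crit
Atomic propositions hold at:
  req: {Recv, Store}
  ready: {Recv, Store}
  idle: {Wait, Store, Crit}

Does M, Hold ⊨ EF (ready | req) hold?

Yes

Sat(ready | req) = {Recv, Store}
EF (ready | req): least fixpoint, start Z0 = {Recv, Store}, add states with some successor in Z. Z1 = {Wait, Recv, Hold, Store}; fixed.
Sat(EF (ready | req)) = {Wait, Recv, Hold, Store}
Hold ∈ Sat(EF (ready | req)) = {Wait, Recv, Hold, Store}, so the formula holds at Hold.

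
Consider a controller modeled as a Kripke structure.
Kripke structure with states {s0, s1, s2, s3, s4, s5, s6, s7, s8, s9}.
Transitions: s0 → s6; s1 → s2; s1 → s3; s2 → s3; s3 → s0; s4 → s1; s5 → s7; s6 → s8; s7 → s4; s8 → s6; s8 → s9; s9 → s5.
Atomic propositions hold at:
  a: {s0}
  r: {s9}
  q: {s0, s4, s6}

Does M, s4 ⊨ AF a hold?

AF a: least fixpoint, start Z0 = {s0}, add states with every successor in Z. Z1 = {s0, s3}; Z2 = {s0, s2, s3}; Z3 = {s0, s1, s2, s3}; Z4 = {s0, s1, s2, s3, s4}; Z5 = {s0, s1, s2, s3, s4, s7}; Z6 = {s0, s1, s2, s3, s4, s5, s7}; Z7 = {s0, s1, s2, s3, s4, s5, s7, s9}; fixed.
Sat(AF a) = {s0, s1, s2, s3, s4, s5, s7, s9}
s4 ∈ Sat(AF a) = {s0, s1, s2, s3, s4, s5, s7, s9}, so the formula holds at s4.

Yes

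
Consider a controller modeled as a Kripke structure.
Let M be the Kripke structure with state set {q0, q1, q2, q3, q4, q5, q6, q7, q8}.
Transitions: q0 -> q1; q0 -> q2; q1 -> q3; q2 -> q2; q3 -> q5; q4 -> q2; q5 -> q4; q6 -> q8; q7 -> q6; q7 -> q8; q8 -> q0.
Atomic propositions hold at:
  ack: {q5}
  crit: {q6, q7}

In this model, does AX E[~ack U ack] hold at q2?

No

Sat(~ack) = {q0, q1, q2, q3, q4, q6, q7, q8}
E[~ack U ack]: least fixpoint, start Z0 = Sat(ack) = {q5}, add states in Sat(~ack) with some successor in Z. Z1 = {q3, q5}; Z2 = {q1, q3, q5}; Z3 = {q0, q1, q3, q5}; Z4 = {q0, q1, q3, q5, q8}; Z5 = {q0, q1, q3, q5, q6, q7, q8}; fixed.
Sat(E[~ack U ack]) = {q0, q1, q3, q5, q6, q7, q8}
Sat(AX E[~ack U ack]) = {s : every successor in {q0, q1, q3, q5, q6, q7, q8}} = {q1, q3, q6, q7, q8}
q2 ∉ Sat(AX E[~ack U ack]) = {q1, q3, q6, q7, q8}, so the formula does not hold at q2.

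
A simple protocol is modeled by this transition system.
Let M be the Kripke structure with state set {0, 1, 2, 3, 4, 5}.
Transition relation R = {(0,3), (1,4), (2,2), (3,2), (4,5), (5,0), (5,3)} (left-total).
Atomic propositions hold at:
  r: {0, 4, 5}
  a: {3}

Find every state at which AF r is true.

AF r: least fixpoint, start Z0 = {0, 4, 5}, add states with every successor in Z. Z1 = {0, 1, 4, 5}; fixed.
Sat(AF r) = {0, 1, 4, 5}

{0, 1, 4, 5}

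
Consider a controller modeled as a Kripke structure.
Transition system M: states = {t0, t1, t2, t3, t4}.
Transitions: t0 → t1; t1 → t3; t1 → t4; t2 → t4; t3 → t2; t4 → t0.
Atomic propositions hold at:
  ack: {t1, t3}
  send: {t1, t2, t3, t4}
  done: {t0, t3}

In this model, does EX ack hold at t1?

Yes

Sat(EX ack) = {s : some successor in {t1, t3}} = {t0, t1}
t1 ∈ Sat(EX ack) = {t0, t1}, so the formula holds at t1.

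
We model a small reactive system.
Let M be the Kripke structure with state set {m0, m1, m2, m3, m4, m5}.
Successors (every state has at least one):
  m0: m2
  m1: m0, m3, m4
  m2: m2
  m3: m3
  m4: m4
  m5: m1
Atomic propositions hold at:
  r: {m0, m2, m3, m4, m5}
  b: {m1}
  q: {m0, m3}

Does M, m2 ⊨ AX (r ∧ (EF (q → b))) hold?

Sat(q → b) = {m1, m2, m4, m5}
EF (q → b): least fixpoint, start Z0 = {m1, m2, m4, m5}, add states with some successor in Z. Z1 = {m0, m1, m2, m4, m5}; fixed.
Sat(EF (q → b)) = {m0, m1, m2, m4, m5}
Sat(r ∧ (EF (q → b))) = {m0, m2, m4, m5}
Sat(AX (r ∧ (EF (q → b)))) = {s : every successor in {m0, m2, m4, m5}} = {m0, m2, m4}
m2 ∈ Sat(AX (r ∧ (EF (q → b)))) = {m0, m2, m4}, so the formula holds at m2.

Yes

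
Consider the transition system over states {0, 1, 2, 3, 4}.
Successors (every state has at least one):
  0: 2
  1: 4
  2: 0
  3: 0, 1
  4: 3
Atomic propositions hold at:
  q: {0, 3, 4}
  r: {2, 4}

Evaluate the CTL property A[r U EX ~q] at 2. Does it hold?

Sat(~q) = {1, 2}
Sat(EX ~q) = {s : some successor in {1, 2}} = {0, 3}
A[r U EX ~q]: least fixpoint, start Z0 = Sat(EX ~q) = {0, 3}, add states in Sat(r) with every successor in Z. Z1 = {0, 2, 3, 4}; fixed.
Sat(A[r U EX ~q]) = {0, 2, 3, 4}
2 ∈ Sat(A[r U EX ~q]) = {0, 2, 3, 4}, so the formula holds at 2.

Yes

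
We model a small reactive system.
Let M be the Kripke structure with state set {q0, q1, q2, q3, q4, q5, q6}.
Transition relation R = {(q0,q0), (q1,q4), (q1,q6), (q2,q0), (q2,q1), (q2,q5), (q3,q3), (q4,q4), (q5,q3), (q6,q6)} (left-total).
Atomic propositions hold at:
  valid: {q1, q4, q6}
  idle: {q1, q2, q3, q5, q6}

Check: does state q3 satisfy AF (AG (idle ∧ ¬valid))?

Yes

Sat(¬valid) = {q0, q2, q3, q5}
Sat(idle ∧ ¬valid) = {q2, q3, q5}
AG (idle ∧ ¬valid): greatest fixpoint, start Z0 = {q2, q3, q5}, keep only states in Sat with every successor in Z. Z1 = {q3, q5}; fixed.
Sat(AG (idle ∧ ¬valid)) = {q3, q5}
AF (AG (idle ∧ ¬valid)): least fixpoint, start Z0 = {q3, q5}, add states with every successor in Z. Already a fixed point.
Sat(AF (AG (idle ∧ ¬valid))) = {q3, q5}
q3 ∈ Sat(AF (AG (idle ∧ ¬valid))) = {q3, q5}, so the formula holds at q3.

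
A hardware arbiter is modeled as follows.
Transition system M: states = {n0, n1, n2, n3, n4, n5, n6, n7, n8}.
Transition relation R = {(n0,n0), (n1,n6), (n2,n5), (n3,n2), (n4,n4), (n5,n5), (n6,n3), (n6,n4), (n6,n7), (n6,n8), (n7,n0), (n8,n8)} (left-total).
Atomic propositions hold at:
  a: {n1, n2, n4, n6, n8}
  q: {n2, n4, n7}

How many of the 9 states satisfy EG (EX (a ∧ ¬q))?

Sat(¬q) = {n0, n1, n3, n5, n6, n8}
Sat(a ∧ ¬q) = {n1, n6, n8}
Sat(EX (a ∧ ¬q)) = {s : some successor in {n1, n6, n8}} = {n1, n6, n8}
EG (EX (a ∧ ¬q)): greatest fixpoint, start Z0 = {n1, n6, n8}, keep only states in Sat with some successor in Z. Already a fixed point.
Sat(EG (EX (a ∧ ¬q))) = {n1, n6, n8}
|Sat(EG (EX (a ∧ ¬q)))| = |{n1, n6, n8}| = 3.

3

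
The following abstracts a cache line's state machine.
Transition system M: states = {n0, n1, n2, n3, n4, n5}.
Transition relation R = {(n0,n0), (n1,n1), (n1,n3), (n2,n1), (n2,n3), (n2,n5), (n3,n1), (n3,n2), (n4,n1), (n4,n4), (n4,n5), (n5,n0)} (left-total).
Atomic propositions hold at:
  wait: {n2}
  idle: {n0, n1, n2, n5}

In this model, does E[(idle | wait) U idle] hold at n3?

No

Sat(idle | wait) = {n0, n1, n2, n5}
E[(idle | wait) U idle]: least fixpoint, start Z0 = Sat(idle) = {n0, n1, n2, n5}, add states in Sat(idle | wait) with some successor in Z. Already a fixed point.
Sat(E[(idle | wait) U idle]) = {n0, n1, n2, n5}
n3 ∉ Sat(E[(idle | wait) U idle]) = {n0, n1, n2, n5}, so the formula does not hold at n3.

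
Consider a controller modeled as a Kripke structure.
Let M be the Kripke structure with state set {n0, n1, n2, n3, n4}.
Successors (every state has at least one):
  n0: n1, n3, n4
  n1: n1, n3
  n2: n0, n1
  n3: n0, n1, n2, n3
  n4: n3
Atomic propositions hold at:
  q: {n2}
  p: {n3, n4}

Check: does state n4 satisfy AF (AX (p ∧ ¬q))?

Yes

Sat(¬q) = {n0, n1, n3, n4}
Sat(p ∧ ¬q) = {n3, n4}
Sat(AX (p ∧ ¬q)) = {s : every successor in {n3, n4}} = {n4}
AF (AX (p ∧ ¬q)): least fixpoint, start Z0 = {n4}, add states with every successor in Z. Already a fixed point.
Sat(AF (AX (p ∧ ¬q))) = {n4}
n4 ∈ Sat(AF (AX (p ∧ ¬q))) = {n4}, so the formula holds at n4.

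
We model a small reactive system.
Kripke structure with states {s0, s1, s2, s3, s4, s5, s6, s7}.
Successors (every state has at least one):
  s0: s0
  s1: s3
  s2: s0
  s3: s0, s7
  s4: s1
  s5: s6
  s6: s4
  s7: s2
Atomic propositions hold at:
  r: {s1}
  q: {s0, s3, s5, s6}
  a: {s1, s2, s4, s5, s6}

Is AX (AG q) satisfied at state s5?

AG q: greatest fixpoint, start Z0 = {s0, s3, s5, s6}, keep only states in Sat with every successor in Z. Z1 = {s0, s5}; Z2 = {s0}; fixed.
Sat(AG q) = {s0}
Sat(AX (AG q)) = {s : every successor in {s0}} = {s0, s2}
s5 ∉ Sat(AX (AG q)) = {s0, s2}, so the formula does not hold at s5.

No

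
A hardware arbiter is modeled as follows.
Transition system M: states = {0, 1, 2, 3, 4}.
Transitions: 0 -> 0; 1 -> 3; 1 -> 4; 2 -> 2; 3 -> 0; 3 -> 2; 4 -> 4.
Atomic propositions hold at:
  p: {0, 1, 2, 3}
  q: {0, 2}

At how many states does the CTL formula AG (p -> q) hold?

3

Sat(p -> q) = {0, 2, 4}
AG (p -> q): greatest fixpoint, start Z0 = {0, 2, 4}, keep only states in Sat with every successor in Z. Already a fixed point.
Sat(AG (p -> q)) = {0, 2, 4}
|Sat(AG (p -> q))| = |{0, 2, 4}| = 3.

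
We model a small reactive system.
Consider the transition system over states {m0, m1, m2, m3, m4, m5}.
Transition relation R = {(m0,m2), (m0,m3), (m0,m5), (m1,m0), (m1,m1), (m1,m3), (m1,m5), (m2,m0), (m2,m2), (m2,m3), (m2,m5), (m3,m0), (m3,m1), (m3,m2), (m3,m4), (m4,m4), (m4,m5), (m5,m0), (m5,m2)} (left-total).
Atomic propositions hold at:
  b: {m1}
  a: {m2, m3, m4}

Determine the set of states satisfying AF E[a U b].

{m1, m2, m3}

E[a U b]: least fixpoint, start Z0 = Sat(b) = {m1}, add states in Sat(a) with some successor in Z. Z1 = {m1, m3}; Z2 = {m1, m2, m3}; fixed.
Sat(E[a U b]) = {m1, m2, m3}
AF E[a U b]: least fixpoint, start Z0 = {m1, m2, m3}, add states with every successor in Z. Already a fixed point.
Sat(AF E[a U b]) = {m1, m2, m3}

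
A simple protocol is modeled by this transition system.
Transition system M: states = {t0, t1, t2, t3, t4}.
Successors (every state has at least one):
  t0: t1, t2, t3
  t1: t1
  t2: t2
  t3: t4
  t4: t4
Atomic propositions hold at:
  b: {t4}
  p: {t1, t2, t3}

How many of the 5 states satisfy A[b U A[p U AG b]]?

AG b: greatest fixpoint, start Z0 = {t4}, keep only states in Sat with every successor in Z. Already a fixed point.
Sat(AG b) = {t4}
A[p U AG b]: least fixpoint, start Z0 = Sat(AG b) = {t4}, add states in Sat(p) with every successor in Z. Z1 = {t3, t4}; fixed.
Sat(A[p U AG b]) = {t3, t4}
A[b U A[p U AG b]]: least fixpoint, start Z0 = Sat(A[p U AG b]) = {t3, t4}, add states in Sat(b) with every successor in Z. Already a fixed point.
Sat(A[b U A[p U AG b]]) = {t3, t4}
|Sat(A[b U A[p U AG b]])| = |{t3, t4}| = 2.

2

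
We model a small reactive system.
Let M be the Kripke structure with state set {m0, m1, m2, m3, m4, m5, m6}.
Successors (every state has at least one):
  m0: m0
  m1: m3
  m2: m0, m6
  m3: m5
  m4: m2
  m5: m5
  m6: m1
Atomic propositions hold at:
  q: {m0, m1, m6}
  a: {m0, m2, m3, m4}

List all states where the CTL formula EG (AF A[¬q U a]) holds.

Sat(¬q) = {m2, m3, m4, m5}
A[¬q U a]: least fixpoint, start Z0 = Sat(a) = {m0, m2, m3, m4}, add states in Sat(¬q) with every successor in Z. Already a fixed point.
Sat(A[¬q U a]) = {m0, m2, m3, m4}
AF A[¬q U a]: least fixpoint, start Z0 = {m0, m2, m3, m4}, add states with every successor in Z. Z1 = {m0, m1, m2, m3, m4}; Z2 = {m0, m1, m2, m3, m4, m6}; fixed.
Sat(AF A[¬q U a]) = {m0, m1, m2, m3, m4, m6}
EG (AF A[¬q U a]): greatest fixpoint, start Z0 = {m0, m1, m2, m3, m4, m6}, keep only states in Sat with some successor in Z. Z1 = {m0, m1, m2, m4, m6}; Z2 = {m0, m2, m4, m6}; Z3 = {m0, m2, m4}; fixed.
Sat(EG (AF A[¬q U a])) = {m0, m2, m4}

{m0, m2, m4}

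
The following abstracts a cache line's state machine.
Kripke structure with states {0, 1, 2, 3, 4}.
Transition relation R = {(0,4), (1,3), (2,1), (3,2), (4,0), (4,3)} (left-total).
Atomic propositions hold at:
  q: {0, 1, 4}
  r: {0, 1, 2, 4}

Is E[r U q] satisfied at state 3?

E[r U q]: least fixpoint, start Z0 = Sat(q) = {0, 1, 4}, add states in Sat(r) with some successor in Z. Z1 = {0, 1, 2, 4}; fixed.
Sat(E[r U q]) = {0, 1, 2, 4}
3 ∉ Sat(E[r U q]) = {0, 1, 2, 4}, so the formula does not hold at 3.

No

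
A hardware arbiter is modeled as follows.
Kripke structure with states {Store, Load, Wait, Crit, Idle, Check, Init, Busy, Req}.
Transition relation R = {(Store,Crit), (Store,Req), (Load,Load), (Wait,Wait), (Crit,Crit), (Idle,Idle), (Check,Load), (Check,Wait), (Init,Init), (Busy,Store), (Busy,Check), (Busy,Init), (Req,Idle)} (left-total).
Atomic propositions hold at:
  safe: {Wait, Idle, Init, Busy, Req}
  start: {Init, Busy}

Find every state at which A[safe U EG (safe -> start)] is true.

Sat(safe -> start) = {Store, Load, Crit, Check, Init, Busy}
EG (safe -> start): greatest fixpoint, start Z0 = {Store, Load, Crit, Check, Init, Busy}, keep only states in Sat with some successor in Z. Already a fixed point.
Sat(EG (safe -> start)) = {Store, Load, Crit, Check, Init, Busy}
A[safe U EG (safe -> start)]: least fixpoint, start Z0 = Sat(EG (safe -> start)) = {Store, Load, Crit, Check, Init, Busy}, add states in Sat(safe) with every successor in Z. Already a fixed point.
Sat(A[safe U EG (safe -> start)]) = {Store, Load, Crit, Check, Init, Busy}

{Store, Load, Crit, Check, Init, Busy}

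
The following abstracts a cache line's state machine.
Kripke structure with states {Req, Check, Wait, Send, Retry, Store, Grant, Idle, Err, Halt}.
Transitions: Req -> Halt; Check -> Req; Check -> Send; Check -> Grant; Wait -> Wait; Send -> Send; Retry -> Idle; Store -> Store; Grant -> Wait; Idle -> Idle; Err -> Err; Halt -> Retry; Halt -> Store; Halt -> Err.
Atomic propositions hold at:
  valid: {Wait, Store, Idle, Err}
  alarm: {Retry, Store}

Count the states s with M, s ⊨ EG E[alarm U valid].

5

E[alarm U valid]: least fixpoint, start Z0 = Sat(valid) = {Wait, Store, Idle, Err}, add states in Sat(alarm) with some successor in Z. Z1 = {Wait, Retry, Store, Idle, Err}; fixed.
Sat(E[alarm U valid]) = {Wait, Retry, Store, Idle, Err}
EG E[alarm U valid]: greatest fixpoint, start Z0 = {Wait, Retry, Store, Idle, Err}, keep only states in Sat with some successor in Z. Already a fixed point.
Sat(EG E[alarm U valid]) = {Wait, Retry, Store, Idle, Err}
|Sat(EG E[alarm U valid])| = |{Wait, Retry, Store, Idle, Err}| = 5.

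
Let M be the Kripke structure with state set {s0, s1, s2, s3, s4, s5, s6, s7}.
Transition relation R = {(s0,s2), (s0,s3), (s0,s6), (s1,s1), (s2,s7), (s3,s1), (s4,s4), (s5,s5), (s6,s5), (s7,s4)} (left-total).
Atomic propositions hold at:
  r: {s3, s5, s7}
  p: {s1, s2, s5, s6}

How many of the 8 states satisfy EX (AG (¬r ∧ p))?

2

Sat(¬r) = {s0, s1, s2, s4, s6}
Sat(¬r ∧ p) = {s1, s2, s6}
AG (¬r ∧ p): greatest fixpoint, start Z0 = {s1, s2, s6}, keep only states in Sat with every successor in Z. Z1 = {s1}; fixed.
Sat(AG (¬r ∧ p)) = {s1}
Sat(EX (AG (¬r ∧ p))) = {s : some successor in {s1}} = {s1, s3}
|Sat(EX (AG (¬r ∧ p)))| = |{s1, s3}| = 2.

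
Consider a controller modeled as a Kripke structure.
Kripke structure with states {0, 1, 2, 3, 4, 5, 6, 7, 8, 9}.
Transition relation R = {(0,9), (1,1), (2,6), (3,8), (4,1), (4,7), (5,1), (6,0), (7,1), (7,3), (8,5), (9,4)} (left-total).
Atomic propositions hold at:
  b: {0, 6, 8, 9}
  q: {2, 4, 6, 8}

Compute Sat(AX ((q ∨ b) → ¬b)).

Sat(q ∨ b) = {0, 2, 4, 6, 8, 9}
Sat(¬b) = {1, 2, 3, 4, 5, 7}
Sat((q ∨ b) → ¬b) = {1, 2, 3, 4, 5, 7}
Sat(AX ((q ∨ b) → ¬b)) = {s : every successor in {1, 2, 3, 4, 5, 7}} = {1, 4, 5, 7, 8, 9}

{1, 4, 5, 7, 8, 9}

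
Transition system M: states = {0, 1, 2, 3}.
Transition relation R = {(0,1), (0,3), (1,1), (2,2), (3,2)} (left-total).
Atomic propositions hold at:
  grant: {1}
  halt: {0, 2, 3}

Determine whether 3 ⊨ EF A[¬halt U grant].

No

Sat(¬halt) = {1}
A[¬halt U grant]: least fixpoint, start Z0 = Sat(grant) = {1}, add states in Sat(¬halt) with every successor in Z. Already a fixed point.
Sat(A[¬halt U grant]) = {1}
EF A[¬halt U grant]: least fixpoint, start Z0 = {1}, add states with some successor in Z. Z1 = {0, 1}; fixed.
Sat(EF A[¬halt U grant]) = {0, 1}
3 ∉ Sat(EF A[¬halt U grant]) = {0, 1}, so the formula does not hold at 3.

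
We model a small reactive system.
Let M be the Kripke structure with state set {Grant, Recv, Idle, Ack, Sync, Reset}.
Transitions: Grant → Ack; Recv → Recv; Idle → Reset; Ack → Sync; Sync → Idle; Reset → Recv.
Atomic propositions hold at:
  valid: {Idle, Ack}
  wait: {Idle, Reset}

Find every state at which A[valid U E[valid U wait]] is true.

{Idle, Reset}

E[valid U wait]: least fixpoint, start Z0 = Sat(wait) = {Idle, Reset}, add states in Sat(valid) with some successor in Z. Already a fixed point.
Sat(E[valid U wait]) = {Idle, Reset}
A[valid U E[valid U wait]]: least fixpoint, start Z0 = Sat(E[valid U wait]) = {Idle, Reset}, add states in Sat(valid) with every successor in Z. Already a fixed point.
Sat(A[valid U E[valid U wait]]) = {Idle, Reset}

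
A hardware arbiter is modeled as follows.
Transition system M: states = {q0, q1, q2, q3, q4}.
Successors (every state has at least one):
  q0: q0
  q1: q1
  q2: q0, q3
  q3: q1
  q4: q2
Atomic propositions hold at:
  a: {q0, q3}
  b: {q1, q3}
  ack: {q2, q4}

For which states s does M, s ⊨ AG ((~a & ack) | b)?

Sat(~a) = {q1, q2, q4}
Sat(~a & ack) = {q2, q4}
Sat((~a & ack) | b) = {q1, q2, q3, q4}
AG ((~a & ack) | b): greatest fixpoint, start Z0 = {q1, q2, q3, q4}, keep only states in Sat with every successor in Z. Z1 = {q1, q3, q4}; Z2 = {q1, q3}; fixed.
Sat(AG ((~a & ack) | b)) = {q1, q3}

{q1, q3}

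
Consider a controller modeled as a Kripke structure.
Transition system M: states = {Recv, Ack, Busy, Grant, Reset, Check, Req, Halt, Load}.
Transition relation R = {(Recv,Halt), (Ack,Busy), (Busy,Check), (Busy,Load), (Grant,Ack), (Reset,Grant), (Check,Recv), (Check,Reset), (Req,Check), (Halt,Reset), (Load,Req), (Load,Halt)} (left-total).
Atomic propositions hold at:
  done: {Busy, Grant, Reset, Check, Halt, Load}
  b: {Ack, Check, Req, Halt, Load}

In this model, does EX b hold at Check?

No

Sat(EX b) = {s : some successor in {Ack, Check, Req, Halt, Load}} = {Recv, Busy, Grant, Req, Load}
Check ∉ Sat(EX b) = {Recv, Busy, Grant, Req, Load}, so the formula does not hold at Check.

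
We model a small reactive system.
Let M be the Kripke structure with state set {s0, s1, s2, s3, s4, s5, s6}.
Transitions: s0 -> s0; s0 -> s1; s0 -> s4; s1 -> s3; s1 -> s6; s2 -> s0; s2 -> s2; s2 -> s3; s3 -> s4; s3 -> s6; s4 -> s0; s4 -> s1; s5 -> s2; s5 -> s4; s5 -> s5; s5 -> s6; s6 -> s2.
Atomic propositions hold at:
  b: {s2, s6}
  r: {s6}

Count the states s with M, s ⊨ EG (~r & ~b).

Sat(~r) = {s0, s1, s2, s3, s4, s5}
Sat(~b) = {s0, s1, s3, s4, s5}
Sat(~r & ~b) = {s0, s1, s3, s4, s5}
EG (~r & ~b): greatest fixpoint, start Z0 = {s0, s1, s3, s4, s5}, keep only states in Sat with some successor in Z. Already a fixed point.
Sat(EG (~r & ~b)) = {s0, s1, s3, s4, s5}
|Sat(EG (~r & ~b))| = |{s0, s1, s3, s4, s5}| = 5.

5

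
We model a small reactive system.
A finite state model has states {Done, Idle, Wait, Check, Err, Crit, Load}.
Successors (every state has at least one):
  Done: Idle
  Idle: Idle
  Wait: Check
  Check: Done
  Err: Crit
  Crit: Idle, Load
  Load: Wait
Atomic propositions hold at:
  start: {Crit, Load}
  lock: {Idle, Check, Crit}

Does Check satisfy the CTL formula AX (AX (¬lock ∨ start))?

No

Sat(¬lock) = {Done, Wait, Err, Load}
Sat(¬lock ∨ start) = {Done, Wait, Err, Crit, Load}
Sat(AX (¬lock ∨ start)) = {s : every successor in {Done, Wait, Err, Crit, Load}} = {Check, Err, Load}
Sat(AX (AX (¬lock ∨ start))) = {s : every successor in {Check, Err, Load}} = {Wait}
Check ∉ Sat(AX (AX (¬lock ∨ start))) = {Wait}, so the formula does not hold at Check.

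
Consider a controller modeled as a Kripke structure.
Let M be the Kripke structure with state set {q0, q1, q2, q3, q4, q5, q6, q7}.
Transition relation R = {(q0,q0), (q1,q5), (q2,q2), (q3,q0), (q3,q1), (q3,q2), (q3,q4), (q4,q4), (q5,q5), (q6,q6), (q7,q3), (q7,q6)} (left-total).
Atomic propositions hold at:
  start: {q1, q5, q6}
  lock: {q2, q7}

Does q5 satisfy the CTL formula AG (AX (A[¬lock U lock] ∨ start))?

Yes

Sat(¬lock) = {q0, q1, q3, q4, q5, q6}
A[¬lock U lock]: least fixpoint, start Z0 = Sat(lock) = {q2, q7}, add states in Sat(¬lock) with every successor in Z. Already a fixed point.
Sat(A[¬lock U lock]) = {q2, q7}
Sat(A[¬lock U lock] ∨ start) = {q1, q2, q5, q6, q7}
Sat(AX (A[¬lock U lock] ∨ start)) = {s : every successor in {q1, q2, q5, q6, q7}} = {q1, q2, q5, q6}
AG (AX (A[¬lock U lock] ∨ start)): greatest fixpoint, start Z0 = {q1, q2, q5, q6}, keep only states in Sat with every successor in Z. Already a fixed point.
Sat(AG (AX (A[¬lock U lock] ∨ start))) = {q1, q2, q5, q6}
q5 ∈ Sat(AG (AX (A[¬lock U lock] ∨ start))) = {q1, q2, q5, q6}, so the formula holds at q5.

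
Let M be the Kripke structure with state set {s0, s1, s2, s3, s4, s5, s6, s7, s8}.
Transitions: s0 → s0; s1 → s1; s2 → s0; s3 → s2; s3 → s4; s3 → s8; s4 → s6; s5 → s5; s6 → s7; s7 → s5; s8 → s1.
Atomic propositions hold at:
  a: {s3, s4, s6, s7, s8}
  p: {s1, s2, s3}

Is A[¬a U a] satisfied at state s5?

No

Sat(¬a) = {s0, s1, s2, s5}
A[¬a U a]: least fixpoint, start Z0 = Sat(a) = {s3, s4, s6, s7, s8}, add states in Sat(¬a) with every successor in Z. Already a fixed point.
Sat(A[¬a U a]) = {s3, s4, s6, s7, s8}
s5 ∉ Sat(A[¬a U a]) = {s3, s4, s6, s7, s8}, so the formula does not hold at s5.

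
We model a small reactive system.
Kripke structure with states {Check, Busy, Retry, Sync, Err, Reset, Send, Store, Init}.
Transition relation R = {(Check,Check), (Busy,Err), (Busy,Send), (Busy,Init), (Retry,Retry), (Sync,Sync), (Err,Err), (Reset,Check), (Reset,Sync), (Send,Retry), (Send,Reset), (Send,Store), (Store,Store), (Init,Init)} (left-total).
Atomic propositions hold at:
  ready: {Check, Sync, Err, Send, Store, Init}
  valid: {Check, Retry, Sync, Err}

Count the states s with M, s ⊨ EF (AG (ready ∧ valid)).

Sat(ready ∧ valid) = {Check, Sync, Err}
AG (ready ∧ valid): greatest fixpoint, start Z0 = {Check, Sync, Err}, keep only states in Sat with every successor in Z. Already a fixed point.
Sat(AG (ready ∧ valid)) = {Check, Sync, Err}
EF (AG (ready ∧ valid)): least fixpoint, start Z0 = {Check, Sync, Err}, add states with some successor in Z. Z1 = {Check, Busy, Sync, Err, Reset}; Z2 = {Check, Busy, Sync, Err, Reset, Send}; fixed.
Sat(EF (AG (ready ∧ valid))) = {Check, Busy, Sync, Err, Reset, Send}
|Sat(EF (AG (ready ∧ valid)))| = |{Check, Busy, Sync, Err, Reset, Send}| = 6.

6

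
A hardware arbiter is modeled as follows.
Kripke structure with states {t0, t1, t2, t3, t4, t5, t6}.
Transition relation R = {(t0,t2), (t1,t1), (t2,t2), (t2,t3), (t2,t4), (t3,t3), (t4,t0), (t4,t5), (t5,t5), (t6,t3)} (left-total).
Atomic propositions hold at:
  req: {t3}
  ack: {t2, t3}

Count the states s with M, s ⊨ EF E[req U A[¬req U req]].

Sat(¬req) = {t0, t1, t2, t4, t5, t6}
A[¬req U req]: least fixpoint, start Z0 = Sat(req) = {t3}, add states in Sat(¬req) with every successor in Z. Z1 = {t3, t6}; fixed.
Sat(A[¬req U req]) = {t3, t6}
E[req U A[¬req U req]]: least fixpoint, start Z0 = Sat(A[¬req U req]) = {t3, t6}, add states in Sat(req) with some successor in Z. Already a fixed point.
Sat(E[req U A[¬req U req]]) = {t3, t6}
EF E[req U A[¬req U req]]: least fixpoint, start Z0 = {t3, t6}, add states with some successor in Z. Z1 = {t2, t3, t6}; Z2 = {t0, t2, t3, t6}; Z3 = {t0, t2, t3, t4, t6}; fixed.
Sat(EF E[req U A[¬req U req]]) = {t0, t2, t3, t4, t6}
|Sat(EF E[req U A[¬req U req]])| = |{t0, t2, t3, t4, t6}| = 5.

5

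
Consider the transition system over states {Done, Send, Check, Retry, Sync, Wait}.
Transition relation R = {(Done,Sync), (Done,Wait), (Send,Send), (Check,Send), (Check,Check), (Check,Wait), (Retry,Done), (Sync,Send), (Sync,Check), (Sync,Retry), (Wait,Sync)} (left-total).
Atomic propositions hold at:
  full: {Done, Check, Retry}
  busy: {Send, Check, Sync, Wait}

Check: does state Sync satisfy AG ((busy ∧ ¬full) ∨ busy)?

Sat(¬full) = {Send, Sync, Wait}
Sat(busy ∧ ¬full) = {Send, Sync, Wait}
Sat((busy ∧ ¬full) ∨ busy) = {Send, Check, Sync, Wait}
AG ((busy ∧ ¬full) ∨ busy): greatest fixpoint, start Z0 = {Send, Check, Sync, Wait}, keep only states in Sat with every successor in Z. Z1 = {Send, Check, Wait}; Z2 = {Send, Check}; Z3 = {Send}; fixed.
Sat(AG ((busy ∧ ¬full) ∨ busy)) = {Send}
Sync ∉ Sat(AG ((busy ∧ ¬full) ∨ busy)) = {Send}, so the formula does not hold at Sync.

No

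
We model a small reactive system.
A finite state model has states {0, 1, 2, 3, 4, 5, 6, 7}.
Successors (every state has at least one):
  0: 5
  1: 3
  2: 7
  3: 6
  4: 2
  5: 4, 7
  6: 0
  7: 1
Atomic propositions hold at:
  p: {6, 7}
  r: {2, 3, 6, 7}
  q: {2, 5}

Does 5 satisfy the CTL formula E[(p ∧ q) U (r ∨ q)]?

Sat(p ∧ q) = ∅
Sat(r ∨ q) = {2, 3, 5, 6, 7}
E[(p ∧ q) U (r ∨ q)]: least fixpoint, start Z0 = Sat((r ∨ q)) = {2, 3, 5, 6, 7}, add states in Sat(p ∧ q) with some successor in Z. Already a fixed point.
Sat(E[(p ∧ q) U (r ∨ q)]) = {2, 3, 5, 6, 7}
5 ∈ Sat(E[(p ∧ q) U (r ∨ q)]) = {2, 3, 5, 6, 7}, so the formula holds at 5.

Yes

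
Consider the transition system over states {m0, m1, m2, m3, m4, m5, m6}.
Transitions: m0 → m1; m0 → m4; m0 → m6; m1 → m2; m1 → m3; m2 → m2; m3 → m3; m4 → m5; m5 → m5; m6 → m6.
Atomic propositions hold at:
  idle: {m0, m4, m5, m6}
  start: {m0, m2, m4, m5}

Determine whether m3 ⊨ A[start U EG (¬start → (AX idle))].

No

Sat(¬start) = {m1, m3, m6}
Sat(AX idle) = {s : every successor in {m0, m4, m5, m6}} = {m4, m5, m6}
Sat(¬start → (AX idle)) = {m0, m2, m4, m5, m6}
EG (¬start → (AX idle)): greatest fixpoint, start Z0 = {m0, m2, m4, m5, m6}, keep only states in Sat with some successor in Z. Already a fixed point.
Sat(EG (¬start → (AX idle))) = {m0, m2, m4, m5, m6}
A[start U EG (¬start → (AX idle))]: least fixpoint, start Z0 = Sat(EG (¬start → (AX idle))) = {m0, m2, m4, m5, m6}, add states in Sat(start) with every successor in Z. Already a fixed point.
Sat(A[start U EG (¬start → (AX idle))]) = {m0, m2, m4, m5, m6}
m3 ∉ Sat(A[start U EG (¬start → (AX idle))]) = {m0, m2, m4, m5, m6}, so the formula does not hold at m3.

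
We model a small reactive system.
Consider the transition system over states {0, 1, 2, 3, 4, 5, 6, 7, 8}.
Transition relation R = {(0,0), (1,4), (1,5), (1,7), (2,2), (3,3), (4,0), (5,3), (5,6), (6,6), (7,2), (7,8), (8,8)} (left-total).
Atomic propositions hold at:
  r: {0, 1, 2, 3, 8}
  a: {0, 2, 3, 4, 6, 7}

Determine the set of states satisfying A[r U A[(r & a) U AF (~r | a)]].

{0, 1, 2, 3, 4, 5, 6, 7}

Sat(r & a) = {0, 2, 3}
Sat(~r) = {4, 5, 6, 7}
Sat(~r | a) = {0, 2, 3, 4, 5, 6, 7}
AF (~r | a): least fixpoint, start Z0 = {0, 2, 3, 4, 5, 6, 7}, add states with every successor in Z. Z1 = {0, 1, 2, 3, 4, 5, 6, 7}; fixed.
Sat(AF (~r | a)) = {0, 1, 2, 3, 4, 5, 6, 7}
A[(r & a) U AF (~r | a)]: least fixpoint, start Z0 = Sat(AF (~r | a)) = {0, 1, 2, 3, 4, 5, 6, 7}, add states in Sat(r & a) with every successor in Z. Already a fixed point.
Sat(A[(r & a) U AF (~r | a)]) = {0, 1, 2, 3, 4, 5, 6, 7}
A[r U A[(r & a) U AF (~r | a)]]: least fixpoint, start Z0 = Sat(A[(r & a) U AF (~r | a)]) = {0, 1, 2, 3, 4, 5, 6, 7}, add states in Sat(r) with every successor in Z. Already a fixed point.
Sat(A[r U A[(r & a) U AF (~r | a)]]) = {0, 1, 2, 3, 4, 5, 6, 7}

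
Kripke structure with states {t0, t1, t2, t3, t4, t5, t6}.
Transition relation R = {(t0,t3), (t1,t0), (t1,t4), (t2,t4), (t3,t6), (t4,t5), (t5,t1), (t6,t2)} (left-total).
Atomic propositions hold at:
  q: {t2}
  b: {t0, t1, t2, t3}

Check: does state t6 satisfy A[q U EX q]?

Yes

Sat(EX q) = {s : some successor in {t2}} = {t6}
A[q U EX q]: least fixpoint, start Z0 = Sat(EX q) = {t6}, add states in Sat(q) with every successor in Z. Already a fixed point.
Sat(A[q U EX q]) = {t6}
t6 ∈ Sat(A[q U EX q]) = {t6}, so the formula holds at t6.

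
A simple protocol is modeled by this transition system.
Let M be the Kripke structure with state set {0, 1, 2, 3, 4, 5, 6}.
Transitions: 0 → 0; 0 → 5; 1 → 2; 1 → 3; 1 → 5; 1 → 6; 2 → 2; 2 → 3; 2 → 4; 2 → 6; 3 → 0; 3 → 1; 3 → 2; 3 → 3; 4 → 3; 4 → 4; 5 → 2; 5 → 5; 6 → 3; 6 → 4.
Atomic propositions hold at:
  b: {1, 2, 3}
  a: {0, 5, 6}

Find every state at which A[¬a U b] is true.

{1, 2, 3}

Sat(¬a) = {1, 2, 3, 4}
A[¬a U b]: least fixpoint, start Z0 = Sat(b) = {1, 2, 3}, add states in Sat(¬a) with every successor in Z. Already a fixed point.
Sat(A[¬a U b]) = {1, 2, 3}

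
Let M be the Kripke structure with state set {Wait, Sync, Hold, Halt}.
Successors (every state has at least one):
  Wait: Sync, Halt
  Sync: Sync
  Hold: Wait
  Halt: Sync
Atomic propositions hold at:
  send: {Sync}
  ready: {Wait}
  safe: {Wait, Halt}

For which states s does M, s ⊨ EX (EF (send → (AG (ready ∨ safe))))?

{Wait, Hold}

Sat(ready ∨ safe) = {Wait, Halt}
AG (ready ∨ safe): greatest fixpoint, start Z0 = {Wait, Halt}, keep only states in Sat with every successor in Z. Z1 = ∅; fixed.
Sat(AG (ready ∨ safe)) = ∅
Sat(send → (AG (ready ∨ safe))) = {Wait, Hold, Halt}
EF (send → (AG (ready ∨ safe))): least fixpoint, start Z0 = {Wait, Hold, Halt}, add states with some successor in Z. Already a fixed point.
Sat(EF (send → (AG (ready ∨ safe)))) = {Wait, Hold, Halt}
Sat(EX (EF (send → (AG (ready ∨ safe))))) = {s : some successor in {Wait, Hold, Halt}} = {Wait, Hold}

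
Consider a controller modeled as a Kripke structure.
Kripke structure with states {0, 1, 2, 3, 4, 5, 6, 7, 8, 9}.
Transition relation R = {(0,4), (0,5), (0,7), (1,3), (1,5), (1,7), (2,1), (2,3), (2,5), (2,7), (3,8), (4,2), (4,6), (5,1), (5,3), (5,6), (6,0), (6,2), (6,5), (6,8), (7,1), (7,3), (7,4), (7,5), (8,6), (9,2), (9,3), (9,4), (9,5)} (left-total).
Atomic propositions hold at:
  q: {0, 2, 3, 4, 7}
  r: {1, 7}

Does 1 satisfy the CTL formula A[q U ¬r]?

No

Sat(¬r) = {0, 2, 3, 4, 5, 6, 8, 9}
A[q U ¬r]: least fixpoint, start Z0 = Sat(¬r) = {0, 2, 3, 4, 5, 6, 8, 9}, add states in Sat(q) with every successor in Z. Already a fixed point.
Sat(A[q U ¬r]) = {0, 2, 3, 4, 5, 6, 8, 9}
1 ∉ Sat(A[q U ¬r]) = {0, 2, 3, 4, 5, 6, 8, 9}, so the formula does not hold at 1.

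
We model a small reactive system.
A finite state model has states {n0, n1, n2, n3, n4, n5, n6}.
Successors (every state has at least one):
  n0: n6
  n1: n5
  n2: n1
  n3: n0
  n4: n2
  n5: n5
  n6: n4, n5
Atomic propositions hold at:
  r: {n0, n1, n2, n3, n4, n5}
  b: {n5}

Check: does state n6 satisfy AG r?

AG r: greatest fixpoint, start Z0 = {n0, n1, n2, n3, n4, n5}, keep only states in Sat with every successor in Z. Z1 = {n1, n2, n3, n4, n5}; Z2 = {n1, n2, n4, n5}; fixed.
Sat(AG r) = {n1, n2, n4, n5}
n6 ∉ Sat(AG r) = {n1, n2, n4, n5}, so the formula does not hold at n6.

No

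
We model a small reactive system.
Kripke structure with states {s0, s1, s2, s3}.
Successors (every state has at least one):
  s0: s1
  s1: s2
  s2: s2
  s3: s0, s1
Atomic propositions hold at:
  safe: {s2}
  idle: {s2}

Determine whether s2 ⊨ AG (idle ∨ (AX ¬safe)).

Yes

Sat(¬safe) = {s0, s1, s3}
Sat(AX ¬safe) = {s : every successor in {s0, s1, s3}} = {s0, s3}
Sat(idle ∨ (AX ¬safe)) = {s0, s2, s3}
AG (idle ∨ (AX ¬safe)): greatest fixpoint, start Z0 = {s0, s2, s3}, keep only states in Sat with every successor in Z. Z1 = {s2}; fixed.
Sat(AG (idle ∨ (AX ¬safe))) = {s2}
s2 ∈ Sat(AG (idle ∨ (AX ¬safe))) = {s2}, so the formula holds at s2.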